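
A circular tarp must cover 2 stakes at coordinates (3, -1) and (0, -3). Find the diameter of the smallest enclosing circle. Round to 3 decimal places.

3.606

The smallest circle enclosing two points has them as diameter endpoints.
Centre = midpoint = (1.5, -2); r² = |(3, -1)−(0, -3)|²/4 = 13/4 = 3.25.
Diameter = 2r = 2√(3.25) ≈ 3.606.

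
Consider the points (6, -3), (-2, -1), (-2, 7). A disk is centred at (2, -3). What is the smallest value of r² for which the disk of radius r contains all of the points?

116

The required radius is the distance from (2, -3) to the farthest point.
Squared distances: 16, 20, 116.
Maximum is 116, attained at (-2, 7).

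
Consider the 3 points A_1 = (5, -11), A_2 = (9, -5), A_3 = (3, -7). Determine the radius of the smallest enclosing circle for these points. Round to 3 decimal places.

3.642

Side lengths²: A_1A_2² = 52, A_1A_3² = 20, A_2A_3² = 40.
Since A_1A_2² = 52 < 40 + 20 = 60, the triangle is acute, so the smallest enclosing circle is the circumcircle.
Circumcentre = (46/7, -54/7), r² = 650/49.
r = √(650/49) ≈ 3.642.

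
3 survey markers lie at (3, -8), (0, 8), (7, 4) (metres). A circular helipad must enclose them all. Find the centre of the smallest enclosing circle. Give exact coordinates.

(1.5, 0)

Call the three points A, B, C in the order given.
Side lengths²: AB² = 265, AC² = 160, BC² = 65.
Since AB² = 265 ≥ 160 + 65 = 225, the angle opposite AB is not acute, so the smallest enclosing circle has AB as diameter.
Centre = midpoint of AB = (1.5, 0), r² = 265/4 = 66.25.
Centre = (1.5, 0).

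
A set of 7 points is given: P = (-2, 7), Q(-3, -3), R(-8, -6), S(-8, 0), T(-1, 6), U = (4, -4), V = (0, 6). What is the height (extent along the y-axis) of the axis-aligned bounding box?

max y = 7, min y = -6, so height = 13.

13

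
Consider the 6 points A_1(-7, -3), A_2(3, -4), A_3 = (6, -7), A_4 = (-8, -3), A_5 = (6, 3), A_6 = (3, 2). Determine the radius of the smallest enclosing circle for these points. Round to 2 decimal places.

7.92

The minimum enclosing circle is determined by three boundary points: A_3, A_4, A_5.
Their circumcentre is (-1/7, -2) with r² = 3074/49.
The farthest remaining point A_1 is at distance² 2353/49 ≤ 3074/49.
r = √(3074/49) ≈ 7.92.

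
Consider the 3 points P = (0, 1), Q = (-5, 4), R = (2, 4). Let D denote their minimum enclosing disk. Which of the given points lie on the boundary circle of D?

Side lengths²: PQ² = 34, PR² = 13, QR² = 49.
Since QR² = 49 ≥ 34 + 13 = 47, the angle opposite QR is not acute, so the smallest enclosing circle has QR as diameter.
Centre = midpoint of QR = (-1.5, 4), r² = 49/4 = 12.25.
The points at distance exactly r from the centre are Q, R — 2 points.

Q, R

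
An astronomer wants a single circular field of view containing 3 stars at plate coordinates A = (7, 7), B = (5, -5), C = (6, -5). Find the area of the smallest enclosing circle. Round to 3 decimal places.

Side lengths²: AB² = 148, AC² = 145, BC² = 1.
Since AB² = 148 ≥ 145 + 1 = 146, the angle opposite AB is not acute, so the smallest enclosing circle has AB as diameter.
Centre = midpoint of AB = (6, 1), r² = 148/4 = 37.
Area = π·r² = π·37 ≈ 116.239.

116.239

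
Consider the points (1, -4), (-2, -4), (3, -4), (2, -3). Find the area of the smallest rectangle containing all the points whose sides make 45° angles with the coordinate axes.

12.5

In coordinates u = x + y, v = x − y the rectangle is axis-aligned; the map (x,y)→(u,v) scales areas by 2.
u-values: -3, -6, -1, -1; range = -1 − (-6) = 5.
v-values: 5, 2, 7, 5; range = 7 − 2 = 5.
Area = (5 × 5) / 2 = 12.5.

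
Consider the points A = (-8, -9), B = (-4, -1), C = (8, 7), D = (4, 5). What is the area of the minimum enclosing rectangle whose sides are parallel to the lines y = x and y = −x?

64

In coordinates u = x + y, v = x − y the rectangle is axis-aligned; the map (x,y)→(u,v) scales areas by 2.
u-values: -17, -5, 15, 9; range = 15 − (-17) = 32.
v-values: 1, -3, 1, -1; range = 1 − (-3) = 4.
Area = (32 × 4) / 2 = 64.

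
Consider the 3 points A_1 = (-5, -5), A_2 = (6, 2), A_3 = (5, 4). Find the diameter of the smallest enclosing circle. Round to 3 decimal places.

Side lengths²: A_1A_2² = 170, A_1A_3² = 181, A_2A_3² = 5.
Since A_1A_3² = 181 ≥ 170 + 5 = 175, the angle opposite A_1A_3 is not acute, so the smallest enclosing circle has A_1A_3 as diameter.
Centre = midpoint of A_1A_3 = (0, -0.5), r² = 181/4 = 45.25.
Diameter = 2r = 2√(45.25) ≈ 13.454.

13.454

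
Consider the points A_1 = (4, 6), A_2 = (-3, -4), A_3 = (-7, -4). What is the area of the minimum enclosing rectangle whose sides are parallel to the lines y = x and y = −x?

42

In coordinates u = x + y, v = x − y the rectangle is axis-aligned; the map (x,y)→(u,v) scales areas by 2.
u-values: 10, -7, -11; range = 10 − (-11) = 21.
v-values: -2, 1, -3; range = 1 − (-3) = 4.
Area = (21 × 4) / 2 = 42.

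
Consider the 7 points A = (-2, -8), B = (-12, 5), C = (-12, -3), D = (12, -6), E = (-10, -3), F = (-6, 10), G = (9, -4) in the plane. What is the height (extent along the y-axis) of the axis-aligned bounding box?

18

max y = 10, min y = -8, so height = 18.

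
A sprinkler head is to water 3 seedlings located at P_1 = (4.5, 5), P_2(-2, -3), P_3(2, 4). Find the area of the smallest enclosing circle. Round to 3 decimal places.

Side lengths²: P_1P_2² = 106.25, P_1P_3² = 7.25, P_2P_3² = 65.
Since P_1P_2² = 106.25 ≥ 65 + 7.25 = 72.25, the angle opposite P_1P_2 is not acute, so the smallest enclosing circle has P_1P_2 as diameter.
Centre = midpoint of P_1P_2 = (1.25, 1), r² = 106.25/4 = 26.5625.
Area = π·r² = π·26.5625 ≈ 83.449.

83.449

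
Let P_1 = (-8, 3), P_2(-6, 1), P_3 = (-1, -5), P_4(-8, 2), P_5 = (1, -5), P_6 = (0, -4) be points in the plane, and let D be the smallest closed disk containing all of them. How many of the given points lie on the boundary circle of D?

2

The minimum enclosing circle of a finite set is fixed by two of the points (as a diameter) or three (as a circumcircle).
The farthest pair is P_1–P_5 with squared distance 145. The circle on this segment as diameter has centre (-3.5, -1) and r² = 145/4 = 36.25.
Check P_2: distance² to centre = 10.25 ≤ 36.25, so it lies inside.
All remaining points lie in this disk, and no smaller disk contains both endpoints, so this is the minimum enclosing circle.
The points at distance exactly r from the centre are P_1, P_5 — 2 points.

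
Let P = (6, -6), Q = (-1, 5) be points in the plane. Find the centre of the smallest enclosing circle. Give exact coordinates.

The smallest circle enclosing two points has them as diameter endpoints.
Centre = midpoint = (2.5, -0.5); r² = |PQ|²/4 = 170/4 = 42.5.
Centre = (2.5, -0.5).

(2.5, -0.5)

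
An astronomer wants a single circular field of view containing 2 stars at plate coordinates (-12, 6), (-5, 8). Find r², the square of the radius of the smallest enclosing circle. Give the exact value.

The smallest circle enclosing two points has them as diameter endpoints.
Centre = midpoint = (-8.5, 7); r² = |(-12, 6)−(-5, 8)|²/4 = 53/4 = 13.25.

13.25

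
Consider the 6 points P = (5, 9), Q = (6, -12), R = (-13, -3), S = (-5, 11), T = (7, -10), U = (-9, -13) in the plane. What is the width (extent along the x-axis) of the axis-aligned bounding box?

20

max x = 7, min x = -13, so width = 20.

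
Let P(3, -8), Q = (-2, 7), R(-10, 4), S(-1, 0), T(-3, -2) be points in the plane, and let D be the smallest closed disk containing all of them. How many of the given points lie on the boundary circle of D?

3

A smallest enclosing disk is always determined by at most three of the input points on its boundary.
The minimum enclosing circle is determined by three boundary points: P, Q, R.
Their circumcentre is (-59/18, -95/54) with r² = 114245/1458.
The farthest remaining point S is at distance² 12077/1458 ≤ 114245/1458.
The points at distance exactly r from the centre are P, Q, R — 3 points.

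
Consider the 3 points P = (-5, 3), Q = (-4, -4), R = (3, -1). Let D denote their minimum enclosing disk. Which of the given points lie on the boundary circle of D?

Side lengths²: PQ² = 50, PR² = 80, QR² = 58.
Since PR² = 80 < 58 + 50 = 108, the triangle is acute, so the smallest enclosing circle is the circumcircle.
Circumcentre = (-20/13, -1/13), r² = 3625/169.
The points at distance exactly r from the centre are P, Q, R — 3 points.

P, Q, R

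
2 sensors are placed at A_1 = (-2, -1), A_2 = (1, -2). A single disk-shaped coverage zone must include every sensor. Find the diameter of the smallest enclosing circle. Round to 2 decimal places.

The smallest circle enclosing two points has them as diameter endpoints.
Centre = midpoint = (-0.5, -1.5); r² = |A_1A_2|²/4 = 10/4 = 2.5.
Diameter = 2r = 2√(2.5) ≈ 3.16.

3.16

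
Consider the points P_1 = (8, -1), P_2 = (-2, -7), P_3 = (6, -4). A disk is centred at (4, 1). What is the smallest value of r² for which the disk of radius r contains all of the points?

100

The required radius is the distance from (4, 1) to the farthest point.
Squared distances: 20, 100, 29.
Maximum is 100, attained at P_2.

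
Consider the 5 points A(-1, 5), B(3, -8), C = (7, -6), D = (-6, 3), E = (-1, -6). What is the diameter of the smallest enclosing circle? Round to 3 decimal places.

15.811

By Welzl's lemma the MEC is supported by two points (diametrically opposite) or three points (on a circumcircle).
The farthest pair is C–D with squared distance 250. The circle on this segment as diameter has centre (0.5, -1.5) and r² = 250/4 = 62.5.
Check A: distance² to centre = 44.5 ≤ 62.5, so it lies inside.
All remaining points lie in this disk, and no smaller disk contains both endpoints, so this is the minimum enclosing circle.
Diameter = 2r = 2√(62.5) ≈ 15.811.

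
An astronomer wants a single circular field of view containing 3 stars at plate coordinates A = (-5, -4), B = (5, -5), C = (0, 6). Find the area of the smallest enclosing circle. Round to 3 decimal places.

Side lengths²: AB² = 101, AC² = 125, BC² = 146.
Since BC² = 146 < 125 + 101 = 226, the triangle is acute, so the smallest enclosing circle is the circumcircle.
Circumcentre = (17/42, -19/42), r² = 36865/882.
Area = π·r² = π·36865/882 ≈ 131.309.

131.309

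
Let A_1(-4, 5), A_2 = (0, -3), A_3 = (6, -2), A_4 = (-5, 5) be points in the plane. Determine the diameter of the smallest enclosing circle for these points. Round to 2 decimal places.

13.04

The minimum enclosing circle of a finite set is fixed by two of the points (as a diameter) or three (as a circumcircle).
The farthest pair is A_3–A_4 with squared distance 170. The circle on this segment as diameter has centre (0.5, 1.5) and r² = 170/4 = 42.5.
Check A_1: distance² to centre = 32.5 ≤ 42.5, so it lies inside.
All remaining points lie in this disk, and no smaller disk contains both endpoints, so this is the minimum enclosing circle.
Diameter = 2r = 2√(42.5) ≈ 13.04.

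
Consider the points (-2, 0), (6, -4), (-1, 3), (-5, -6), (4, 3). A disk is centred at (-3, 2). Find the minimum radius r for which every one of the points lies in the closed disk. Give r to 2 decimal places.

10.82

The required radius is the distance from (-3, 2) to the farthest point.
Squared distances: 5, 117, 5, 68, 50.
Maximum is 117, attained at (6, -4).
r = √117 ≈ 10.82.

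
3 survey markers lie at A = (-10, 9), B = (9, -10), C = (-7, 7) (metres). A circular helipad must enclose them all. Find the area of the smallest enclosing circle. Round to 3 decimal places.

Side lengths²: AB² = 722, AC² = 13, BC² = 545.
Since AB² = 722 ≥ 545 + 13 = 558, the angle opposite AB is not acute, so the smallest enclosing circle has AB as diameter.
Centre = midpoint of AB = (-0.5, -0.5), r² = 722/4 = 180.5.
Area = π·r² = π·180.5 ≈ 567.057.

567.057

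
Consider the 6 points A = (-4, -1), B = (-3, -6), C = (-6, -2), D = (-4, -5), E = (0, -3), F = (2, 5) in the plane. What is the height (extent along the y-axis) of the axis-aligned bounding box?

11

max y = 5, min y = -6, so height = 11.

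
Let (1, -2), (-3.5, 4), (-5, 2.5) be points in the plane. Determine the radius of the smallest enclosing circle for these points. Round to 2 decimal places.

Call the three points A, B, C in the order given.
Side lengths²: AB² = 56.25, AC² = 56.25, BC² = 4.5.
Since AC² = 56.25 < 56.25 + 4.5 = 60.75, the triangle is acute, so the smallest enclosing circle is the circumcircle.
Circumcentre = (-47/28, 19/28), r² = 5625/392.
r = √(5625/392) ≈ 3.79.

3.79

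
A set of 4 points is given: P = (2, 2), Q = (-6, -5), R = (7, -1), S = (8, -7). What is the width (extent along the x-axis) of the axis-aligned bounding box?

14

max x = 8, min x = -6, so width = 14.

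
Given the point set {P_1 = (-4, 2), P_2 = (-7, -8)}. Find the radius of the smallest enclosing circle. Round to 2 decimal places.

5.22

The smallest circle enclosing two points has them as diameter endpoints.
Centre = midpoint = (-5.5, -3); r² = |P_1P_2|²/4 = 109/4 = 27.25.
r = √(27.25) ≈ 5.22.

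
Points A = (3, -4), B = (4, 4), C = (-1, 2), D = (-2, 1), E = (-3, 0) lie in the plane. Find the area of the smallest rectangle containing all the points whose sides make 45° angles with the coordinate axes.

55

In coordinates u = x + y, v = x − y the rectangle is axis-aligned; the map (x,y)→(u,v) scales areas by 2.
u-values: -1, 8, 1, -1, -3; range = 8 − (-3) = 11.
v-values: 7, 0, -3, -3, -3; range = 7 − (-3) = 10.
Area = (11 × 10) / 2 = 55.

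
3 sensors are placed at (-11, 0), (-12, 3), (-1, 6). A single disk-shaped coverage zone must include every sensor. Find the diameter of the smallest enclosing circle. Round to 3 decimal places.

11.680

Call the three points A, B, C in the order given.
Side lengths²: AB² = 10, AC² = 136, BC² = 130.
Since AC² = 136 < 130 + 10 = 140, the triangle is acute, so the smallest enclosing circle is the circumcircle.
Circumcentre = (-37/6, 59/18), r² = 5525/162.
Diameter = 2r = 2√(5525/162) ≈ 11.680.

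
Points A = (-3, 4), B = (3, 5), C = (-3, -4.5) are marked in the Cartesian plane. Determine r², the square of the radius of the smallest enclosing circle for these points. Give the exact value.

31.5625

Side lengths²: AB² = 37, AC² = 72.25, BC² = 126.25.
Since BC² = 126.25 ≥ 72.25 + 37 = 109.25, the angle opposite BC is not acute, so the smallest enclosing circle has BC as diameter.
Centre = midpoint of BC = (0, 0.25), r² = 126.25/4 = 31.5625.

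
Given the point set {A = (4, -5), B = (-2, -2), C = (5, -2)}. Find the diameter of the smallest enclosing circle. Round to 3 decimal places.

Side lengths²: AB² = 45, AC² = 10, BC² = 49.
Since BC² = 49 < 45 + 10 = 55, the triangle is acute, so the smallest enclosing circle is the circumcircle.
Circumcentre = (1.5, -2.5), r² = 12.5.
Diameter = 2r = 2√(12.5) ≈ 7.071.

7.071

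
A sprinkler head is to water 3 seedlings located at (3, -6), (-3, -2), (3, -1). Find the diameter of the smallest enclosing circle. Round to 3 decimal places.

Call the three points A, B, C in the order given.
Side lengths²: AB² = 52, AC² = 25, BC² = 37.
Since AB² = 52 < 37 + 25 = 62, the triangle is acute, so the smallest enclosing circle is the circumcircle.
Circumcentre = (1/3, -3.5), r² = 481/36.
Diameter = 2r = 2√(481/36) ≈ 7.311.

7.311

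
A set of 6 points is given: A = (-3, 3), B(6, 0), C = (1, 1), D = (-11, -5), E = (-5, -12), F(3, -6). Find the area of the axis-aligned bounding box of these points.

x ranges over [-11, 6], width 17.
y ranges over [-12, 3], height 15.
Area = 17 × 15 = 255.

255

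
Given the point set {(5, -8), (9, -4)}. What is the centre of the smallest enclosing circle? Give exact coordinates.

The smallest circle enclosing two points has them as diameter endpoints.
Centre = midpoint = (7, -6); r² = |(5, -8)−(9, -4)|²/4 = 32/4 = 8.
Centre = (7, -6).

(7, -6)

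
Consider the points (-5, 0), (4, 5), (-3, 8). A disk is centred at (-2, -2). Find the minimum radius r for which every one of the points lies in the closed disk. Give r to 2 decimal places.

10.05

The required radius is the distance from (-2, -2) to the farthest point.
Squared distances: 13, 85, 101.
Maximum is 101, attained at (-3, 8).
r = √101 ≈ 10.05.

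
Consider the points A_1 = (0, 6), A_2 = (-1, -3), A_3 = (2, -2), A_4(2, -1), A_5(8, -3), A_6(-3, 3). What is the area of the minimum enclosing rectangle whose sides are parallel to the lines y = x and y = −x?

85

In coordinates u = x + y, v = x − y the rectangle is axis-aligned; the map (x,y)→(u,v) scales areas by 2.
u-values: 6, -4, 0, 1, 5, 0; range = 6 − (-4) = 10.
v-values: -6, 2, 4, 3, 11, -6; range = 11 − (-6) = 17.
Area = (10 × 17) / 2 = 85.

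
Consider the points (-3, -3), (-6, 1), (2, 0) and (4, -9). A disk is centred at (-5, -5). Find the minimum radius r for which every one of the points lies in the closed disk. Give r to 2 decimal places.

9.85

The required radius is the distance from (-5, -5) to the farthest point.
Squared distances: 8, 37, 74, 97.
Maximum is 97, attained at (4, -9).
r = √97 ≈ 9.85.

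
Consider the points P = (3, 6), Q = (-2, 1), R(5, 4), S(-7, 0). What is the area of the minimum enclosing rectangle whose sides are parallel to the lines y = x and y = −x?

64

In coordinates u = x + y, v = x − y the rectangle is axis-aligned; the map (x,y)→(u,v) scales areas by 2.
u-values: 9, -1, 9, -7; range = 9 − (-7) = 16.
v-values: -3, -3, 1, -7; range = 1 − (-7) = 8.
Area = (16 × 8) / 2 = 64.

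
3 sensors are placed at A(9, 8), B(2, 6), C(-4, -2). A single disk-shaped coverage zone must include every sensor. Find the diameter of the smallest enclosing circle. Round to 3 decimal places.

Side lengths²: AB² = 53, AC² = 269, BC² = 100.
Since AC² = 269 ≥ 100 + 53 = 153, the angle opposite AC is not acute, so the smallest enclosing circle has AC as diameter.
Centre = midpoint of AC = (2.5, 3), r² = 269/4 = 67.25.
Diameter = 2r = 2√(67.25) ≈ 16.401.

16.401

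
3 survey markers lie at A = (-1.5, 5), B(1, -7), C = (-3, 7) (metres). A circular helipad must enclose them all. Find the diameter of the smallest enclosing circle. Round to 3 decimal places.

Side lengths²: AB² = 150.25, AC² = 6.25, BC² = 212.
Since BC² = 212 ≥ 150.25 + 6.25 = 156.5, the angle opposite BC is not acute, so the smallest enclosing circle has BC as diameter.
Centre = midpoint of BC = (-1, 0), r² = 212/4 = 53.
Diameter = 2r = 2√53 ≈ 14.560.

14.560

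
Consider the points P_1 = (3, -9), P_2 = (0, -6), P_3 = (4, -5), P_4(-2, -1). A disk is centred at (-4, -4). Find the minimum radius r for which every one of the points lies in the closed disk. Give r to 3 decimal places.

The required radius is the distance from (-4, -4) to the farthest point.
Squared distances: 74, 20, 65, 13.
Maximum is 74, attained at P_1.
r = √74 ≈ 8.602.

8.602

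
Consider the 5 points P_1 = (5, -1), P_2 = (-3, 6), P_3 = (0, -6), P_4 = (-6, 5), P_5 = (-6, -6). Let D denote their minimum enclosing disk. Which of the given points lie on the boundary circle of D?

By Welzl's lemma the MEC is supported by two points (diametrically opposite) or three points (on a circumcircle).
The minimum enclosing circle is determined by three boundary points: P_1, P_4, P_5.
Their circumcentre is (-41/22, -0.5) with r² = 11461/242.
The farthest remaining point P_2 is at distance² 10537/242 ≤ 11461/242.
The points at distance exactly r from the centre are P_1, P_4, P_5 — 3 points.

P_1, P_4, P_5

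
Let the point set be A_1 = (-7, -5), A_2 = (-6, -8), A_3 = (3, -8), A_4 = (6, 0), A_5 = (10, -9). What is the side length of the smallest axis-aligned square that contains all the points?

The bounding box has width 17 and height 9.
An axis-aligned square enclosing the set must have side ≥ max(width, height).
So the minimum side is max(17, 9) = 17.

17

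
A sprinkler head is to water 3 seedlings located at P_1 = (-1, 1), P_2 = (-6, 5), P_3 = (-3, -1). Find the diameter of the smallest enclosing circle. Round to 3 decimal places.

Side lengths²: P_1P_2² = 41, P_1P_3² = 8, P_2P_3² = 45.
Since P_2P_3² = 45 < 41 + 8 = 49, the triangle is acute, so the smallest enclosing circle is the circumcircle.
Circumcentre = (-25/6, 13/6), r² = 205/18.
Diameter = 2r = 2√(205/18) ≈ 6.749.

6.749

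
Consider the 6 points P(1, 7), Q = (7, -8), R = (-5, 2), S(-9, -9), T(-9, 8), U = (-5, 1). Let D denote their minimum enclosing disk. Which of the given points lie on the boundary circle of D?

Q, S, T

The minimum enclosing circle of a finite set is fixed by two of the points (as a diameter) or three (as a circumcircle).
The minimum enclosing circle is determined by three boundary points: Q, S, T.
Their circumcentre is (-1.5, -0.5) with r² = 128.5.
The farthest remaining point P is at distance² 62.5 ≤ 128.5.
The points at distance exactly r from the centre are Q, S, T — 3 points.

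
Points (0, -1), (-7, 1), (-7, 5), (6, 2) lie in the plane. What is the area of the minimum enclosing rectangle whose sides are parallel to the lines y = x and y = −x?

112

In coordinates u = x + y, v = x − y the rectangle is axis-aligned; the map (x,y)→(u,v) scales areas by 2.
u-values: -1, -6, -2, 8; range = 8 − (-6) = 14.
v-values: 1, -8, -12, 4; range = 4 − (-12) = 16.
Area = (14 × 16) / 2 = 112.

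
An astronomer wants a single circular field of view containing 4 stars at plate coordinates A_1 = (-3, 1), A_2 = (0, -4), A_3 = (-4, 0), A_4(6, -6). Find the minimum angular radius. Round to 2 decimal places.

A smallest enclosing disk is always determined by at most three of the input points on its boundary.
The farthest pair is A_3–A_4 with squared distance 136. The circle on this segment as diameter has centre (1, -3) and r² = 136/4 = 34.
Check A_1: distance² to centre = 32 ≤ 34, so it lies inside.
All remaining points lie in this disk, and no smaller disk contains both endpoints, so this is the minimum enclosing circle.
r = √34 ≈ 5.83.

5.83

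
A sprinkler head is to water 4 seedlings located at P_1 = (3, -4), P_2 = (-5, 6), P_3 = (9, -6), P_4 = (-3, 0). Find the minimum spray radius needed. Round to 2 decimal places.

The minimum enclosing circle of a finite set is fixed by two of the points (as a diameter) or three (as a circumcircle).
The farthest pair is P_2–P_3 with squared distance 340. The circle on this segment as diameter has centre (2, 0) and r² = 340/4 = 85.
Check P_1: distance² to centre = 17 ≤ 85, so it lies inside.
All remaining points lie in this disk, and no smaller disk contains both endpoints, so this is the minimum enclosing circle.
r = √85 ≈ 9.22.

9.22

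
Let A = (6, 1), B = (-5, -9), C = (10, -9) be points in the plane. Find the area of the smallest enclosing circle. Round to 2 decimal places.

201.34

Side lengths²: AB² = 221, AC² = 116, BC² = 225.
Since BC² = 225 < 221 + 116 = 337, the triangle is acute, so the smallest enclosing circle is the circumcircle.
Circumcentre = (2.5, -6.2), r² = 64.09.
Area = π·r² = π·64.09 ≈ 201.34.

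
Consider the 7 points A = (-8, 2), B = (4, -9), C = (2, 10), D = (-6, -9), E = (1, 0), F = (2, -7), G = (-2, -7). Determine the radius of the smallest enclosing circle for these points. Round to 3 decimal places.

The minimum enclosing circle of a finite set is fixed by two of the points (as a diameter) or three (as a circumcircle).
The minimum enclosing circle is determined by three boundary points: B, C, D.
Their circumcentre is (-1, 3/38) with r² = 155125/1444.
The farthest remaining point F is at distance² 85357/1444 ≤ 155125/1444.
r = √(155125/1444) ≈ 10.365.

10.365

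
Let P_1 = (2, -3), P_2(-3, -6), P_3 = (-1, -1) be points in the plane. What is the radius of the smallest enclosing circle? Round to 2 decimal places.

2.98

Side lengths²: P_1P_2² = 34, P_1P_3² = 13, P_2P_3² = 29.
Since P_1P_2² = 34 < 29 + 13 = 42, the triangle is acute, so the smallest enclosing circle is the circumcircle.
Circumcentre = (-31/38, -151/38), r² = 6409/722.
r = √(6409/722) ≈ 2.98.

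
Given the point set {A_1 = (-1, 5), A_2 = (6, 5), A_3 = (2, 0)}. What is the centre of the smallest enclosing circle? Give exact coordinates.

Side lengths²: A_1A_2² = 49, A_1A_3² = 34, A_2A_3² = 41.
Since A_1A_2² = 49 < 41 + 34 = 75, the triangle is acute, so the smallest enclosing circle is the circumcircle.
Circumcentre = (2.5, 3.7), r² = 13.94.
Centre = (2.5, 3.7).

(2.5, 3.7)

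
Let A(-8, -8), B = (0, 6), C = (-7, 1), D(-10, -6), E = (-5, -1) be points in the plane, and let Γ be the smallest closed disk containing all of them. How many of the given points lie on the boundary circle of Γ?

2

A smallest enclosing disk is always determined by at most three of the input points on its boundary.
The farthest pair is A–B with squared distance 260. The circle on this segment as diameter has centre (-4, -1) and r² = 260/4 = 65.
Check C: distance² to centre = 13 ≤ 65, so it lies inside.
All remaining points lie in this disk, and no smaller disk contains both endpoints, so this is the minimum enclosing circle.
The points at distance exactly r from the centre are A, B — 2 points.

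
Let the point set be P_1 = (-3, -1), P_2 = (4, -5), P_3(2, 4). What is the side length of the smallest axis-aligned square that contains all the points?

9

The bounding box has width 7 and height 9.
An axis-aligned square enclosing the set must have side ≥ max(width, height).
So the minimum side is max(7, 9) = 9.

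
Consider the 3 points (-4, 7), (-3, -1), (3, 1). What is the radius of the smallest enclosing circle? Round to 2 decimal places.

Call the three points A, B, C in the order given.
Side lengths²: AB² = 65, AC² = 85, BC² = 40.
Since AC² = 85 < 65 + 40 = 105, the triangle is acute, so the smallest enclosing circle is the circumcircle.
Circumcentre = (-1.1, 3.3), r² = 22.1.
r = √(22.1) ≈ 4.70.

4.70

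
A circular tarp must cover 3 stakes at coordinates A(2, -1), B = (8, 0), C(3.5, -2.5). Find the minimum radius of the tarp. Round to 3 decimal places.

Side lengths²: AB² = 37, AC² = 4.5, BC² = 26.5.
Since AB² = 37 ≥ 26.5 + 4.5 = 31, the angle opposite AB is not acute, so the smallest enclosing circle has AB as diameter.
Centre = midpoint of AB = (5, -0.5), r² = 37/4 = 9.25.
r = √(9.25) ≈ 3.041.

3.041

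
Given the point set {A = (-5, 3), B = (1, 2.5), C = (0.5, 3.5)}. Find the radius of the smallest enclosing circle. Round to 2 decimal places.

3.01

Side lengths²: AB² = 36.25, AC² = 30.5, BC² = 1.25.
Since AB² = 36.25 ≥ 30.5 + 1.25 = 31.75, the angle opposite AB is not acute, so the smallest enclosing circle has AB as diameter.
Centre = midpoint of AB = (-2, 2.75), r² = 36.25/4 = 9.0625.
r = √(9.0625) ≈ 3.01.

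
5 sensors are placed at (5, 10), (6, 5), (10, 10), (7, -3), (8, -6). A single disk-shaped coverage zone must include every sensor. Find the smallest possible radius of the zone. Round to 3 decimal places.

8.203

The minimum enclosing circle of a finite set is fixed by two of the points (as a diameter) or three (as a circumcircle).
The minimum enclosing circle is determined by three boundary points: (5, 10), (10, 10), (8, -6).
Their circumcentre is (7.5, 2.1875) with r² = 67.28515625.
The farthest remaining point (7, -3) is at distance² 27.16015625 ≤ 67.28515625.
r = √(67.28515625) ≈ 8.203.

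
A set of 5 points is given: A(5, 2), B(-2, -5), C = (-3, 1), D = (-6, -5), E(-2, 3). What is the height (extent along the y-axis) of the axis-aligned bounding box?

8

max y = 3, min y = -5, so height = 8.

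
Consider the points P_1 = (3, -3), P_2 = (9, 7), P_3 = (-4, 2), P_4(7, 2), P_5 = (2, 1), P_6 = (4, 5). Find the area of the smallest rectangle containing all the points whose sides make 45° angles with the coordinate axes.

In coordinates u = x + y, v = x − y the rectangle is axis-aligned; the map (x,y)→(u,v) scales areas by 2.
u-values: 0, 16, -2, 9, 3, 9; range = 16 − (-2) = 18.
v-values: 6, 2, -6, 5, 1, -1; range = 6 − (-6) = 12.
Area = (18 × 12) / 2 = 108.

108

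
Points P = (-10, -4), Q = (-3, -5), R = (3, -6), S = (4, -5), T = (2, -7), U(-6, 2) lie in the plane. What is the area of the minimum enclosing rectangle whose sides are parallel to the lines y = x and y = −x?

In coordinates u = x + y, v = x − y the rectangle is axis-aligned; the map (x,y)→(u,v) scales areas by 2.
u-values: -14, -8, -3, -1, -5, -4; range = -1 − (-14) = 13.
v-values: -6, 2, 9, 9, 9, -8; range = 9 − (-8) = 17.
Area = (13 × 17) / 2 = 110.5.

110.5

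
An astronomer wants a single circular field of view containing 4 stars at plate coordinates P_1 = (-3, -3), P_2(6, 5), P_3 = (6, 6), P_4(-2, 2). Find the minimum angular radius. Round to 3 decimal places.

6.364

By Welzl's lemma the MEC is supported by two points (diametrically opposite) or three points (on a circumcircle).
The farthest pair is P_1–P_3 with squared distance 162. The circle on this segment as diameter has centre (1.5, 1.5) and r² = 162/4 = 40.5.
Check P_2: distance² to centre = 32.5 ≤ 40.5, so it lies inside.
All remaining points lie in this disk, and no smaller disk contains both endpoints, so this is the minimum enclosing circle.
r = √(40.5) ≈ 6.364.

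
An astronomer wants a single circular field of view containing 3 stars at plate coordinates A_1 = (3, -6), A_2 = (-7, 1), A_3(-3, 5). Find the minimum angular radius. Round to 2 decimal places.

6.36

Side lengths²: A_1A_2² = 149, A_1A_3² = 157, A_2A_3² = 32.
Since A_1A_3² = 157 < 149 + 32 = 181, the triangle is acute, so the smallest enclosing circle is the circumcircle.
Circumcentre = (-33/34, -35/34), r² = 23393/578.
r = √(23393/578) ≈ 6.36.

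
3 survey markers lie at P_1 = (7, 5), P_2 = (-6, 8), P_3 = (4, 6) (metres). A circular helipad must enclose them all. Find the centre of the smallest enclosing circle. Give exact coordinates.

Side lengths²: P_1P_2² = 178, P_1P_3² = 10, P_2P_3² = 104.
Since P_1P_2² = 178 ≥ 104 + 10 = 114, the angle opposite P_1P_2 is not acute, so the smallest enclosing circle has P_1P_2 as diameter.
Centre = midpoint of P_1P_2 = (0.5, 6.5), r² = 178/4 = 44.5.
Centre = (0.5, 6.5).

(0.5, 6.5)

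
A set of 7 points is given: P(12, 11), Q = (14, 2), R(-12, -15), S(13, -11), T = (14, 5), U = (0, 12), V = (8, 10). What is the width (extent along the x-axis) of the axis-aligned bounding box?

26

max x = 14, min x = -12, so width = 26.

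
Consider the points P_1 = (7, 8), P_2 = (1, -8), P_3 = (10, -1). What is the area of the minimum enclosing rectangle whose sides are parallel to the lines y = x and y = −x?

132

In coordinates u = x + y, v = x − y the rectangle is axis-aligned; the map (x,y)→(u,v) scales areas by 2.
u-values: 15, -7, 9; range = 15 − (-7) = 22.
v-values: -1, 9, 11; range = 11 − (-1) = 12.
Area = (22 × 12) / 2 = 132.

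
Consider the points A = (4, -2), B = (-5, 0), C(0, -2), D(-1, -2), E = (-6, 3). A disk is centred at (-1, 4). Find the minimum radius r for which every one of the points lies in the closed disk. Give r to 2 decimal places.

The required radius is the distance from (-1, 4) to the farthest point.
Squared distances: 61, 32, 37, 36, 26.
Maximum is 61, attained at A.
r = √61 ≈ 7.81.

7.81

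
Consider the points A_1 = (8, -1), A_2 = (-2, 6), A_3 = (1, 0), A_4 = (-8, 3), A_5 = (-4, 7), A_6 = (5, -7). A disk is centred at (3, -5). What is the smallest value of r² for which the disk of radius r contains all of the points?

The required radius is the distance from (3, -5) to the farthest point.
Squared distances: 41, 146, 29, 185, 193, 8.
Maximum is 193, attained at A_5.

193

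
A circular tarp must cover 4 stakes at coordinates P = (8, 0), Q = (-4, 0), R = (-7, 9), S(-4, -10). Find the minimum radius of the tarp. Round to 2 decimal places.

10.19

The minimum enclosing circle of a finite set is fixed by two of the points (as a diameter) or three (as a circumcircle).
The minimum enclosing circle is determined by three boundary points: P, R, S.
Their circumcentre is (-94/43, 1/43) with r² = 191845/1849.
The farthest remaining point Q is at distance² 6085/1849 ≤ 191845/1849.
r = √(191845/1849) ≈ 10.19.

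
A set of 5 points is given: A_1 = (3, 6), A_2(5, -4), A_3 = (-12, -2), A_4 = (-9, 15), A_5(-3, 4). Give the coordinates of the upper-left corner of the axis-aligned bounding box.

(-12, 15)

x-range [-12, 5], y-range [-4, 15].
The upper-left corner is (-12, 15).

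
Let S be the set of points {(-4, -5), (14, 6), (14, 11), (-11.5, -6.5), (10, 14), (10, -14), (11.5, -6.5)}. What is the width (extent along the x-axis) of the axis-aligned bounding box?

max x = 14, min x = -11.5, so width = 25.5.

25.5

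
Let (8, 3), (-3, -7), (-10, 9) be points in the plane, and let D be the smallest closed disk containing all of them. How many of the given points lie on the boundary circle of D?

3

Call the three points A, B, C in the order given.
Side lengths²: AB² = 221, AC² = 360, BC² = 305.
Since AC² = 360 < 305 + 221 = 526, the triangle is acute, so the smallest enclosing circle is the circumcircle.
Circumcentre = (-165/82, 243/82), r² = 337025/3362.
The points at distance exactly r from the centre are (8, 3), (-3, -7), (-10, 9) — 3 points.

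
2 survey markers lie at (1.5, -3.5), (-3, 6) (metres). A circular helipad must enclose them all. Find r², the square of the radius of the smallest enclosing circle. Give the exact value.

The smallest circle enclosing two points has them as diameter endpoints.
Centre = midpoint = (-0.75, 1.25); r² = |(1.5, -3.5)−(-3, 6)|²/4 = 110.5/4 = 27.625.

27.625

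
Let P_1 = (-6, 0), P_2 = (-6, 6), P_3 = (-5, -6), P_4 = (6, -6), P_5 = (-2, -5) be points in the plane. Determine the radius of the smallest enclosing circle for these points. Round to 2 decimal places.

8.49

The minimum enclosing circle of a finite set is fixed by two of the points (as a diameter) or three (as a circumcircle).
The farthest pair is P_2–P_4 with squared distance 288. The circle on this segment as diameter has centre (0, 0) and r² = 288/4 = 72.
Check P_1: distance² to centre = 36 ≤ 72, so it lies inside.
All remaining points lie in this disk, and no smaller disk contains both endpoints, so this is the minimum enclosing circle.
r = √72 ≈ 8.49.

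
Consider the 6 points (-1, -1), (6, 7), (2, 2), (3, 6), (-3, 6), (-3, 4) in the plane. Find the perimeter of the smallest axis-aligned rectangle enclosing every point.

Width = max x − min x = 6 − (-3) = 9.
Height = max y − min y = 7 − (-1) = 8.
Perimeter = 2(9 + 8) = 34.

34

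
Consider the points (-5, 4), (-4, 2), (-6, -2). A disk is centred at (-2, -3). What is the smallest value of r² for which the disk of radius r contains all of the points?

58

The required radius is the distance from (-2, -3) to the farthest point.
Squared distances: 58, 29, 17.
Maximum is 58, attained at (-5, 4).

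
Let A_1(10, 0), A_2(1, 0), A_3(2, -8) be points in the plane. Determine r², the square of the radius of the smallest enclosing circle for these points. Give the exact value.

32.5

Side lengths²: A_1A_2² = 81, A_1A_3² = 128, A_2A_3² = 65.
Since A_1A_3² = 128 < 81 + 65 = 146, the triangle is acute, so the smallest enclosing circle is the circumcircle.
Circumcentre = (5.5, -3.5), r² = 32.5.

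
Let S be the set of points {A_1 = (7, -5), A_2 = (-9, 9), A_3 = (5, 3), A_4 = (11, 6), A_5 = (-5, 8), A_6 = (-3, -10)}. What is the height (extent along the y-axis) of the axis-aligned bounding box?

19

max y = 9, min y = -10, so height = 19.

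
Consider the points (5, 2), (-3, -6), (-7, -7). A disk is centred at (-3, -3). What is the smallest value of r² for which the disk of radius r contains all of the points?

The required radius is the distance from (-3, -3) to the farthest point.
Squared distances: 89, 9, 32.
Maximum is 89, attained at (5, 2).

89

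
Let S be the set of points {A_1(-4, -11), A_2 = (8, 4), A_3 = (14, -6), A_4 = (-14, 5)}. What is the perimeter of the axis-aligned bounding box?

88

Width = max x − min x = 14 − (-14) = 28.
Height = max y − min y = 5 − (-11) = 16.
Perimeter = 2(28 + 16) = 88.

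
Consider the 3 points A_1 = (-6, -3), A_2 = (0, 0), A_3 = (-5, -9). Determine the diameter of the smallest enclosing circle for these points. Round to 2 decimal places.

10.30

Side lengths²: A_1A_2² = 45, A_1A_3² = 37, A_2A_3² = 106.
Since A_2A_3² = 106 ≥ 45 + 37 = 82, the angle opposite A_2A_3 is not acute, so the smallest enclosing circle has A_2A_3 as diameter.
Centre = midpoint of A_2A_3 = (-2.5, -4.5), r² = 106/4 = 26.5.
Diameter = 2r = 2√(26.5) ≈ 10.30.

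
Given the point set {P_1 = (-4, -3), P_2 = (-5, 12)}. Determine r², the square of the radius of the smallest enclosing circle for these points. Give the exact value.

The smallest circle enclosing two points has them as diameter endpoints.
Centre = midpoint = (-4.5, 4.5); r² = |P_1P_2|²/4 = 226/4 = 56.5.

56.5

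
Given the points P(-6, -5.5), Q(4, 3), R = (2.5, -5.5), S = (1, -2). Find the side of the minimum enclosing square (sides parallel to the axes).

The bounding box has width 10 and height 8.5.
An axis-aligned square enclosing the set must have side ≥ max(width, height).
So the minimum side is max(10, 8.5) = 10.

10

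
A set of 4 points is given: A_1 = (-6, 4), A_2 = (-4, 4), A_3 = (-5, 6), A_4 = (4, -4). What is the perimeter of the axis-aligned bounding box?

Width = max x − min x = 4 − (-6) = 10.
Height = max y − min y = 6 − (-4) = 10.
Perimeter = 2(10 + 10) = 40.

40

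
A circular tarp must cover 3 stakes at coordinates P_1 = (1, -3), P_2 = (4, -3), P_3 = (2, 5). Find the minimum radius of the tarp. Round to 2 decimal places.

4.16

Side lengths²: P_1P_2² = 9, P_1P_3² = 65, P_2P_3² = 68.
Since P_2P_3² = 68 < 65 + 9 = 74, the triangle is acute, so the smallest enclosing circle is the circumcircle.
Circumcentre = (2.5, 0.875), r² = 17.265625.
r = √(17.265625) ≈ 4.16.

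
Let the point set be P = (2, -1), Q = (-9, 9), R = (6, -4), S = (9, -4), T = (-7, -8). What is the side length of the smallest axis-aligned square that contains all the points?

The bounding box has width 18 and height 17.
An axis-aligned square enclosing the set must have side ≥ max(width, height).
So the minimum side is max(18, 17) = 18.

18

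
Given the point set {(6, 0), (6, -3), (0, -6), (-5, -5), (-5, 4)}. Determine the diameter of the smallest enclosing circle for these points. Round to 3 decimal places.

13.252

By Welzl's lemma the MEC is supported by two points (diametrically opposite) or three points (on a circumcircle).
The minimum enclosing circle is determined by three boundary points: (6, -3), (-5, -5), (-5, 4).
Their circumcentre is (-3/22, -0.5) with r² = 10625/242.
The farthest remaining point (6, 0) is at distance² 9173/242 ≤ 10625/242.
Diameter = 2r = 2√(10625/242) ≈ 13.252.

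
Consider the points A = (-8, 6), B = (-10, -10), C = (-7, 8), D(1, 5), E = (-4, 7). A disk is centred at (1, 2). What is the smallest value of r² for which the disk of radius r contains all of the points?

265

The required radius is the distance from (1, 2) to the farthest point.
Squared distances: 97, 265, 100, 9, 50.
Maximum is 265, attained at B.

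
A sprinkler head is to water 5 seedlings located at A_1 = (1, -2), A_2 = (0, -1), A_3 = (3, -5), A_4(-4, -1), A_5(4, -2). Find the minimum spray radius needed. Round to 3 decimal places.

4.111

The minimum enclosing circle of a finite set is fixed by two of the points (as a diameter) or three (as a circumcircle).
The minimum enclosing circle is determined by three boundary points: A_3, A_4, A_5.
Their circumcentre is (-0.1, -2.3) with r² = 16.9.
The farthest remaining point A_2 is at distance² 1.7 ≤ 16.9.
r = √(16.9) ≈ 4.111.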